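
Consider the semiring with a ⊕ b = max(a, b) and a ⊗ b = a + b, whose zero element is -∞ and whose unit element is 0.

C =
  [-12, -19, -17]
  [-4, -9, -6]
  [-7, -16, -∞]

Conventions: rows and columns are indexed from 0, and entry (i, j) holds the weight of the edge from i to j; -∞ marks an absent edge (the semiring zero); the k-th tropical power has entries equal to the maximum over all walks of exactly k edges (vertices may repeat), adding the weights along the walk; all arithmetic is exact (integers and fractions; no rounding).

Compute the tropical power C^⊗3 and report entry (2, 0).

C^⊗2:
  [-23, -28, -25]
  [-13, -18, -15]
  [-19, -25, -22]
C^⊗3:
  [-32, -37, -34]
  [-22, -27, -24]
  [-29, -34, -31]
Key observation: the optimum is the walk 2->1->1->0, with weight (-16) + (-9) + (-4) = -29.
Optimal value attained by: walk 2->1->1->0.
Answer: (C^⊗3)[2][0] = -29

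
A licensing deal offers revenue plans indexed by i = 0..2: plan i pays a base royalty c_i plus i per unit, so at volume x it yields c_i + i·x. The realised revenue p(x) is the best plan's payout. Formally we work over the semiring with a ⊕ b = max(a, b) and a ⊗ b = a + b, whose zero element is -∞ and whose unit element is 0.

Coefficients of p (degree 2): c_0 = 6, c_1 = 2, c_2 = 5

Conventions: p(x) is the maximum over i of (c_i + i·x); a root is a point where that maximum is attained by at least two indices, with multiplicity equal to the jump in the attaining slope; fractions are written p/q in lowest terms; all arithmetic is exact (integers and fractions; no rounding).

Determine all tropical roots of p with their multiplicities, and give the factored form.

hull edge (i=0, c=6) to (i=2, c=5): slope -1/2, span 2
Factored form: p(x) = 5 ⊗ (x ⊕ 1/2) ⊗ (x ⊕ 1/2)
Answer: roots = 1/2 (mult 2)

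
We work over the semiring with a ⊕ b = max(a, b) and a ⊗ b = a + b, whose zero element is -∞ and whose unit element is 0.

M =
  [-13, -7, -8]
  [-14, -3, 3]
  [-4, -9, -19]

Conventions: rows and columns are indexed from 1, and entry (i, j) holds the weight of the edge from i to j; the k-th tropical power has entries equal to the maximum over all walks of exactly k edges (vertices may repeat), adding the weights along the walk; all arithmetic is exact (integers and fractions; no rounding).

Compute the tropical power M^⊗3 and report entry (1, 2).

M^⊗2:
  [-12, -10, -4]
  [-1, -6, 0]
  [-17, -11, -6]
M^⊗3:
  [-8, -13, -7]
  [-4, -8, -3]
  [-10, -14, -8]
Key observation: the optimum is the walk 1->2->2->2, with weight (-7) + (-3) + (-3) = -13.
Optimal value attained by: walk 1->2->2->2.
Answer: (M^⊗3)[1][2] = -13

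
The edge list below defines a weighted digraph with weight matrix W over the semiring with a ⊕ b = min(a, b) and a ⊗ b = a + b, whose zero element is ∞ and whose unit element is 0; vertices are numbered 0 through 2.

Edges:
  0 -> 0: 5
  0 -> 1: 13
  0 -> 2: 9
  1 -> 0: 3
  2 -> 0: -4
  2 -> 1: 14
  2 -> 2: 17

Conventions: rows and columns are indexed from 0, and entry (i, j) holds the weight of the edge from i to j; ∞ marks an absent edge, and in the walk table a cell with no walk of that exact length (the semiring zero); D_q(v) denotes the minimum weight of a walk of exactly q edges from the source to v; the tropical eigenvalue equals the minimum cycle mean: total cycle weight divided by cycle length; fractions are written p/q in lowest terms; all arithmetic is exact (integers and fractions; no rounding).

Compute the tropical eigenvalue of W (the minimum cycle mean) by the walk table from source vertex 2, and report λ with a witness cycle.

q=0: [∞, ∞, 0]
q=1: [-4, 14, 17]
q=2: [1, 9, 5]
q=3: [1, 14, 10]
Optimal cycle mean attained by: cycle 0->2->0, total 9 + (-4), length 2.
Answer: λ = 5/2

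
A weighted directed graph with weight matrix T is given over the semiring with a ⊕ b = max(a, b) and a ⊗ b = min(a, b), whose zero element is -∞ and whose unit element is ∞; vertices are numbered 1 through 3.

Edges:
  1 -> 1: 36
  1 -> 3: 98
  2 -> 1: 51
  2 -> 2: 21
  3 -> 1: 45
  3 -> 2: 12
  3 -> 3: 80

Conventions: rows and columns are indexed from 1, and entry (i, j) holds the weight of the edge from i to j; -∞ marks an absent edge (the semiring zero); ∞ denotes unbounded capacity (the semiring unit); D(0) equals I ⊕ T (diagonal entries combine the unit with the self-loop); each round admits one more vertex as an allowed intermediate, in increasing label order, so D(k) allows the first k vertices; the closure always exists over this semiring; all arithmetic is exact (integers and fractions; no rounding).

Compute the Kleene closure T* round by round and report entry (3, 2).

D(0):
  [∞, -∞, 98]
  [51, ∞, -∞]
  [45, 12, ∞]
D(1):
  [∞, -∞, 98]
  [51, ∞, 51]
  [45, 12, ∞]
D(2):
  [∞, -∞, 98]
  [51, ∞, 51]
  [45, 12, ∞]
D(3):
  [∞, 12, 98]
  [51, ∞, 51]
  [45, 12, ∞]
Answer: T*[3][2] = 12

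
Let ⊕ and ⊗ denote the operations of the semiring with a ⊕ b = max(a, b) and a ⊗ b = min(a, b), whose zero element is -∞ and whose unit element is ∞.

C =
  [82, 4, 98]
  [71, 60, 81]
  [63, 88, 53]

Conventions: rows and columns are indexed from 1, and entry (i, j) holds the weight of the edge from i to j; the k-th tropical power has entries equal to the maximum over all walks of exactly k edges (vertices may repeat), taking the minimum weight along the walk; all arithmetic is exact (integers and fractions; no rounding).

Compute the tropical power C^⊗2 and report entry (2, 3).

C^⊗2:
  [82, 88, 82]
  [71, 81, 71]
  [71, 60, 81]
Key observation: the optimum is the walk 2->1->3, with weight 71 min 98 = 71.
Optimal value attained by: walk 2->1->3.
Answer: (C^⊗2)[2][3] = 71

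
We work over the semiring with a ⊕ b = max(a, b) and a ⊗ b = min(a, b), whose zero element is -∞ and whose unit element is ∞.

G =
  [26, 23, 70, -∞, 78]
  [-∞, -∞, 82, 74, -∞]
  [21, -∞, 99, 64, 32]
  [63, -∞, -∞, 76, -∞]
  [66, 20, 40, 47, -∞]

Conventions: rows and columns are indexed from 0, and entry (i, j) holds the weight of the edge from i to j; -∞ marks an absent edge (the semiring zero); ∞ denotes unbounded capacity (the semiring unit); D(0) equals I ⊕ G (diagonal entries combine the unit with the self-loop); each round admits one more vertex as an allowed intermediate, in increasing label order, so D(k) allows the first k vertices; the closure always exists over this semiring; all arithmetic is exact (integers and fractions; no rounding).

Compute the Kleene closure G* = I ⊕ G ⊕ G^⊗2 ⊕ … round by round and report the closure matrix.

D(0):
  [∞, 23, 70, -∞, 78]
  [-∞, ∞, 82, 74, -∞]
  [21, -∞, ∞, 64, 32]
  [63, -∞, -∞, ∞, -∞]
  [66, 20, 40, 47, ∞]
D(1):
  [∞, 23, 70, -∞, 78]
  [-∞, ∞, 82, 74, -∞]
  [21, 21, ∞, 64, 32]
  [63, 23, 63, ∞, 63]
  [66, 23, 66, 47, ∞]
D(2):
  [∞, 23, 70, 23, 78]
  [-∞, ∞, 82, 74, -∞]
  [21, 21, ∞, 64, 32]
  [63, 23, 63, ∞, 63]
  [66, 23, 66, 47, ∞]
D(3):
  [∞, 23, 70, 64, 78]
  [21, ∞, 82, 74, 32]
  [21, 21, ∞, 64, 32]
  [63, 23, 63, ∞, 63]
  [66, 23, 66, 64, ∞]
D(4):
  [∞, 23, 70, 64, 78]
  [63, ∞, 82, 74, 63]
  [63, 23, ∞, 64, 63]
  [63, 23, 63, ∞, 63]
  [66, 23, 66, 64, ∞]
D(5):
  [∞, 23, 70, 64, 78]
  [63, ∞, 82, 74, 63]
  [63, 23, ∞, 64, 63]
  [63, 23, 63, ∞, 63]
  [66, 23, 66, 64, ∞]
Answer: G* = [[∞, 23, 70, 64, 78], [63, ∞, 82, 74, 63], [63, 23, ∞, 64, 63], [63, 23, 63, ∞, 63], [66, 23, 66, 64, ∞]]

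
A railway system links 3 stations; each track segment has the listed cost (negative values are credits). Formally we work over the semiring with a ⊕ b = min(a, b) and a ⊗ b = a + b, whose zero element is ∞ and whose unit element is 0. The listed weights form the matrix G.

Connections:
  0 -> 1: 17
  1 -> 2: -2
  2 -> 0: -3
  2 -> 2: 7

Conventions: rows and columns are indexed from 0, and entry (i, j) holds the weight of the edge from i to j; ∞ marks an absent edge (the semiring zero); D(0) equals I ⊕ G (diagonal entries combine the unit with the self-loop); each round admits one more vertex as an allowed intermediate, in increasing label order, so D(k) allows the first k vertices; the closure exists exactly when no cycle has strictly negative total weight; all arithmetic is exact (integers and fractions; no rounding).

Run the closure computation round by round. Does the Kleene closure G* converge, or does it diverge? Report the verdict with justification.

D(0):
  [0, 17, ∞]
  [∞, 0, -2]
  [-3, ∞, 0]
D(1):
  [0, 17, ∞]
  [∞, 0, -2]
  [-3, 14, 0]
D(2):
  [0, 17, 15]
  [∞, 0, -2]
  [-3, 14, 0]
D(3):
  [0, 17, 15]
  [-5, 0, -2]
  [-3, 14, 0]
Key observation: every diagonal entry stays at the unit through all rounds, so no improving cycle exists.
Answer: CONVERGES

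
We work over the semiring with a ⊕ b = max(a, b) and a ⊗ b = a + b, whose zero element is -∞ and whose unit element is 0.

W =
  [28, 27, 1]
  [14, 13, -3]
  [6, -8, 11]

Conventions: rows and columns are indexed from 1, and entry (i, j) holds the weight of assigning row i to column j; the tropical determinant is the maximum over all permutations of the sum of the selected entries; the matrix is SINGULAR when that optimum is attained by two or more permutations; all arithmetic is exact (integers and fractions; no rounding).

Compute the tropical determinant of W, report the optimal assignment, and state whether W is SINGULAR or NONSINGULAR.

σ = (1, 2, 3): 28 + 13 + 11 = 52
σ = (1, 3, 2): 28 + (-3) + (-8) = 17
σ = (2, 1, 3): 27 + 14 + 11 = 52
σ = (2, 3, 1): 27 + (-3) + 6 = 30
σ = (3, 1, 2): 1 + 14 + (-8) = 7
σ = (3, 2, 1): 1 + 13 + 6 = 20
Optimal value attained by: σ = (1, 2, 3).
Answer: det⊕(W) = 52; verdict: SINGULAR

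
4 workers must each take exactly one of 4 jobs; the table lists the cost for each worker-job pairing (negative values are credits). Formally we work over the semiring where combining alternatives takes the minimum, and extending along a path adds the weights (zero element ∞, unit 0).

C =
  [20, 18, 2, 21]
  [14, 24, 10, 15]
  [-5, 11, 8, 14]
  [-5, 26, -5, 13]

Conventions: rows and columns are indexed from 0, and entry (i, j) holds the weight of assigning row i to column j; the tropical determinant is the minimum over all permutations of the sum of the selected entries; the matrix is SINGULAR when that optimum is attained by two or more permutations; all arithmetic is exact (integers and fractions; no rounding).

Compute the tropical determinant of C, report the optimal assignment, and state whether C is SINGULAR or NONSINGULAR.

σ = (0, 1, 2, 3): 20 + 24 + 8 + 13 = 65
σ = (0, 1, 3, 2): 20 + 24 + 14 + (-5) = 53
σ = (0, 2, 1, 3): 20 + 10 + 11 + 13 = 54
σ = (0, 2, 3, 1): 20 + 10 + 14 + 26 = 70
σ = (0, 3, 1, 2): 20 + 15 + 11 + (-5) = 41
σ = (0, 3, 2, 1): 20 + 15 + 8 + 26 = 69
σ = (1, 0, 2, 3): 18 + 14 + 8 + 13 = 53
σ = (1, 0, 3, 2): 18 + 14 + 14 + (-5) = 41
σ = (1, 2, 0, 3): 18 + 10 + (-5) + 13 = 36
σ = (1, 2, 3, 0): 18 + 10 + 14 + (-5) = 37
σ = (1, 3, 0, 2): 18 + 15 + (-5) + (-5) = 23
σ = (1, 3, 2, 0): 18 + 15 + 8 + (-5) = 36
σ = (2, 0, 1, 3): 2 + 14 + 11 + 13 = 40
σ = (2, 0, 3, 1): 2 + 14 + 14 + 26 = 56
σ = (2, 1, 0, 3): 2 + 24 + (-5) + 13 = 34
σ = (2, 1, 3, 0): 2 + 24 + 14 + (-5) = 35
σ = (2, 3, 0, 1): 2 + 15 + (-5) + 26 = 38
σ = (2, 3, 1, 0): 2 + 15 + 11 + (-5) = 23
σ = (3, 0, 1, 2): 21 + 14 + 11 + (-5) = 41
σ = (3, 0, 2, 1): 21 + 14 + 8 + 26 = 69
σ = (3, 1, 0, 2): 21 + 24 + (-5) + (-5) = 35
σ = (3, 1, 2, 0): 21 + 24 + 8 + (-5) = 48
σ = (3, 2, 0, 1): 21 + 10 + (-5) + 26 = 52
σ = (3, 2, 1, 0): 21 + 10 + 11 + (-5) = 37
Optimal value attained by: σ = (1, 3, 0, 2).
Answer: det⊕(C) = 23; verdict: SINGULAR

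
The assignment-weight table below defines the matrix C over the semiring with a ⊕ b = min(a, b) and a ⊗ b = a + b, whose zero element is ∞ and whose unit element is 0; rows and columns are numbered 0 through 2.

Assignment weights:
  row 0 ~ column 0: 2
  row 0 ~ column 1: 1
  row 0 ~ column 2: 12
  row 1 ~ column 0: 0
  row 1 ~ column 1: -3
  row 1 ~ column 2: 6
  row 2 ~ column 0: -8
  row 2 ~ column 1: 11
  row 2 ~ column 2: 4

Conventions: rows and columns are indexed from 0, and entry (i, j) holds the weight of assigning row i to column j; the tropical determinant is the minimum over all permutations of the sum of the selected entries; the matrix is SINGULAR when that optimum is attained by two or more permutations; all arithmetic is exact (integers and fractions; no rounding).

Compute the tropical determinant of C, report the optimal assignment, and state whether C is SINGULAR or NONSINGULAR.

σ = (0, 1, 2): 2 + (-3) + 4 = 3
σ = (0, 2, 1): 2 + 6 + 11 = 19
σ = (1, 0, 2): 1 + 0 + 4 = 5
σ = (1, 2, 0): 1 + 6 + (-8) = -1
σ = (2, 0, 1): 12 + 0 + 11 = 23
σ = (2, 1, 0): 12 + (-3) + (-8) = 1
Optimal value attained by: σ = (1, 2, 0).
Answer: det⊕(C) = -1; verdict: NONSINGULAR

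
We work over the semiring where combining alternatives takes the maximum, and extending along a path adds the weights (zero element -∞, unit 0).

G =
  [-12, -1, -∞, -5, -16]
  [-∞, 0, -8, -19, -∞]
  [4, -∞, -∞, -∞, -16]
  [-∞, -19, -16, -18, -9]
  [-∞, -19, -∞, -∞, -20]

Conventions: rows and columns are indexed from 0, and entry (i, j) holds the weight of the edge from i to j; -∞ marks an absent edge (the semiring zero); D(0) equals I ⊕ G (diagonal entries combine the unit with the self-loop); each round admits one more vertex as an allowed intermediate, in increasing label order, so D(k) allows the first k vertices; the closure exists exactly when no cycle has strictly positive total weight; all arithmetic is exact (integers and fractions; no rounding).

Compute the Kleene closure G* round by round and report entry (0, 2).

D(0):
  [0, -1, -∞, -5, -16]
  [-∞, 0, -8, -19, -∞]
  [4, -∞, 0, -∞, -16]
  [-∞, -19, -16, 0, -9]
  [-∞, -19, -∞, -∞, 0]
D(1):
  [0, -1, -∞, -5, -16]
  [-∞, 0, -8, -19, -∞]
  [4, 3, 0, -1, -12]
  [-∞, -19, -16, 0, -9]
  [-∞, -19, -∞, -∞, 0]
D(2):
  [0, -1, -9, -5, -16]
  [-∞, 0, -8, -19, -∞]
  [4, 3, 0, -1, -12]
  [-∞, -19, -16, 0, -9]
  [-∞, -19, -27, -38, 0]
D(3):
  [0, -1, -9, -5, -16]
  [-4, 0, -8, -9, -20]
  [4, 3, 0, -1, -12]
  [-12, -13, -16, 0, -9]
  [-23, -19, -27, -28, 0]
D(4):
  [0, -1, -9, -5, -14]
  [-4, 0, -8, -9, -18]
  [4, 3, 0, -1, -10]
  [-12, -13, -16, 0, -9]
  [-23, -19, -27, -28, 0]
D(5):
  [0, -1, -9, -5, -14]
  [-4, 0, -8, -9, -18]
  [4, 3, 0, -1, -10]
  [-12, -13, -16, 0, -9]
  [-23, -19, -27, -28, 0]
Answer: G*[0][2] = -9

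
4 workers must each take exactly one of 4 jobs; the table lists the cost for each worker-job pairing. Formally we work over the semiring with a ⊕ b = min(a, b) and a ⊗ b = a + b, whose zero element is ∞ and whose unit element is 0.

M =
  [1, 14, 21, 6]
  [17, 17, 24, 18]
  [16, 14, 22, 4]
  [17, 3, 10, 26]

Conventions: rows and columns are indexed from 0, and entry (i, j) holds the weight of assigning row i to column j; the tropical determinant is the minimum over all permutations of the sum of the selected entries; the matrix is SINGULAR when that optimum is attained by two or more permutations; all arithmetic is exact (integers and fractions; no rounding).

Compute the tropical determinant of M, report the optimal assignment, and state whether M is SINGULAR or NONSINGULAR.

σ = (0, 1, 2, 3): 1 + 17 + 22 + 26 = 66
σ = (0, 1, 3, 2): 1 + 17 + 4 + 10 = 32
σ = (0, 2, 1, 3): 1 + 24 + 14 + 26 = 65
σ = (0, 2, 3, 1): 1 + 24 + 4 + 3 = 32
σ = (0, 3, 1, 2): 1 + 18 + 14 + 10 = 43
σ = (0, 3, 2, 1): 1 + 18 + 22 + 3 = 44
σ = (1, 0, 2, 3): 14 + 17 + 22 + 26 = 79
σ = (1, 0, 3, 2): 14 + 17 + 4 + 10 = 45
σ = (1, 2, 0, 3): 14 + 24 + 16 + 26 = 80
σ = (1, 2, 3, 0): 14 + 24 + 4 + 17 = 59
σ = (1, 3, 0, 2): 14 + 18 + 16 + 10 = 58
σ = (1, 3, 2, 0): 14 + 18 + 22 + 17 = 71
σ = (2, 0, 1, 3): 21 + 17 + 14 + 26 = 78
σ = (2, 0, 3, 1): 21 + 17 + 4 + 3 = 45
σ = (2, 1, 0, 3): 21 + 17 + 16 + 26 = 80
σ = (2, 1, 3, 0): 21 + 17 + 4 + 17 = 59
σ = (2, 3, 0, 1): 21 + 18 + 16 + 3 = 58
σ = (2, 3, 1, 0): 21 + 18 + 14 + 17 = 70
σ = (3, 0, 1, 2): 6 + 17 + 14 + 10 = 47
σ = (3, 0, 2, 1): 6 + 17 + 22 + 3 = 48
σ = (3, 1, 0, 2): 6 + 17 + 16 + 10 = 49
σ = (3, 1, 2, 0): 6 + 17 + 22 + 17 = 62
σ = (3, 2, 0, 1): 6 + 24 + 16 + 3 = 49
σ = (3, 2, 1, 0): 6 + 24 + 14 + 17 = 61
Optimal value attained by: σ = (0, 1, 3, 2).
Answer: det⊕(M) = 32; verdict: SINGULAR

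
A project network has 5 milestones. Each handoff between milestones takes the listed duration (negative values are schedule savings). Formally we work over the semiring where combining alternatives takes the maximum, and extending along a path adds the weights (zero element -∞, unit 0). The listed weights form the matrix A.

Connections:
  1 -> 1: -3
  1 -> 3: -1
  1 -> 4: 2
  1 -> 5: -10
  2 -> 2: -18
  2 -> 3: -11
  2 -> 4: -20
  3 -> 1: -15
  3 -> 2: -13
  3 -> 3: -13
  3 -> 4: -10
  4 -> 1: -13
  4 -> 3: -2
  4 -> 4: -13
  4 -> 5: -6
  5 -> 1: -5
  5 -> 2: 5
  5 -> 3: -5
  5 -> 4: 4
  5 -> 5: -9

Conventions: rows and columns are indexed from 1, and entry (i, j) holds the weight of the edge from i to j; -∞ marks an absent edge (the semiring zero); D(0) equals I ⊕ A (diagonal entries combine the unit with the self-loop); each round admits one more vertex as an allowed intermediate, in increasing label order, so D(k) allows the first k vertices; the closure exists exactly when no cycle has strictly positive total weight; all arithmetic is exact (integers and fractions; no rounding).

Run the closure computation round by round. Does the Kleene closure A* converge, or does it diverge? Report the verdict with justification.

D(0):
  [0, -∞, -1, 2, -10]
  [-∞, 0, -11, -20, -∞]
  [-15, -13, 0, -10, -∞]
  [-13, -∞, -2, 0, -6]
  [-5, 5, -5, 4, 0]
D(1):
  [0, -∞, -1, 2, -10]
  [-∞, 0, -11, -20, -∞]
  [-15, -13, 0, -10, -25]
  [-13, -∞, -2, 0, -6]
  [-5, 5, -5, 4, 0]
D(2):
  [0, -∞, -1, 2, -10]
  [-∞, 0, -11, -20, -∞]
  [-15, -13, 0, -10, -25]
  [-13, -∞, -2, 0, -6]
  [-5, 5, -5, 4, 0]
D(3):
  [0, -14, -1, 2, -10]
  [-26, 0, -11, -20, -36]
  [-15, -13, 0, -10, -25]
  [-13, -15, -2, 0, -6]
  [-5, 5, -5, 4, 0]
D(4):
  [0, -13, 0, 2, -4]
  [-26, 0, -11, -20, -26]
  [-15, -13, 0, -10, -16]
  [-13, -15, -2, 0, -6]
  [-5, 5, 2, 4, 0]
D(5):
  [0, 1, 0, 2, -4]
  [-26, 0, -11, -20, -26]
  [-15, -11, 0, -10, -16]
  [-11, -1, -2, 0, -6]
  [-5, 5, 2, 4, 0]
Key observation: every diagonal entry stays at the unit through all rounds, so no improving cycle exists.
Answer: CONVERGES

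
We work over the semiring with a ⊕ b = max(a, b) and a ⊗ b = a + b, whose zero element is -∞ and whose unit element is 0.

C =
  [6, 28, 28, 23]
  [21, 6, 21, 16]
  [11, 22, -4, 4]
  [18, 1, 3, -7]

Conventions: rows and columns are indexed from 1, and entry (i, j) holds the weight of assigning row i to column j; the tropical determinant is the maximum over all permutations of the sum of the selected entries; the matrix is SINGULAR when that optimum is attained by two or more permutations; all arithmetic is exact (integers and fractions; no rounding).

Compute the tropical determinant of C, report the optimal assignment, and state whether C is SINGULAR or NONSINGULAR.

σ = (1, 2, 3, 4): 6 + 6 + (-4) + (-7) = 1
σ = (1, 2, 4, 3): 6 + 6 + 4 + 3 = 19
σ = (1, 3, 2, 4): 6 + 21 + 22 + (-7) = 42
σ = (1, 3, 4, 2): 6 + 21 + 4 + 1 = 32
σ = (1, 4, 2, 3): 6 + 16 + 22 + 3 = 47
σ = (1, 4, 3, 2): 6 + 16 + (-4) + 1 = 19
σ = (2, 1, 3, 4): 28 + 21 + (-4) + (-7) = 38
σ = (2, 1, 4, 3): 28 + 21 + 4 + 3 = 56
σ = (2, 3, 1, 4): 28 + 21 + 11 + (-7) = 53
σ = (2, 3, 4, 1): 28 + 21 + 4 + 18 = 71
σ = (2, 4, 1, 3): 28 + 16 + 11 + 3 = 58
σ = (2, 4, 3, 1): 28 + 16 + (-4) + 18 = 58
σ = (3, 1, 2, 4): 28 + 21 + 22 + (-7) = 64
σ = (3, 1, 4, 2): 28 + 21 + 4 + 1 = 54
σ = (3, 2, 1, 4): 28 + 6 + 11 + (-7) = 38
σ = (3, 2, 4, 1): 28 + 6 + 4 + 18 = 56
σ = (3, 4, 1, 2): 28 + 16 + 11 + 1 = 56
σ = (3, 4, 2, 1): 28 + 16 + 22 + 18 = 84
σ = (4, 1, 2, 3): 23 + 21 + 22 + 3 = 69
σ = (4, 1, 3, 2): 23 + 21 + (-4) + 1 = 41
σ = (4, 2, 1, 3): 23 + 6 + 11 + 3 = 43
σ = (4, 2, 3, 1): 23 + 6 + (-4) + 18 = 43
σ = (4, 3, 1, 2): 23 + 21 + 11 + 1 = 56
σ = (4, 3, 2, 1): 23 + 21 + 22 + 18 = 84
Optimal value attained by: σ = (3, 4, 2, 1).
Answer: det⊕(C) = 84; verdict: SINGULAR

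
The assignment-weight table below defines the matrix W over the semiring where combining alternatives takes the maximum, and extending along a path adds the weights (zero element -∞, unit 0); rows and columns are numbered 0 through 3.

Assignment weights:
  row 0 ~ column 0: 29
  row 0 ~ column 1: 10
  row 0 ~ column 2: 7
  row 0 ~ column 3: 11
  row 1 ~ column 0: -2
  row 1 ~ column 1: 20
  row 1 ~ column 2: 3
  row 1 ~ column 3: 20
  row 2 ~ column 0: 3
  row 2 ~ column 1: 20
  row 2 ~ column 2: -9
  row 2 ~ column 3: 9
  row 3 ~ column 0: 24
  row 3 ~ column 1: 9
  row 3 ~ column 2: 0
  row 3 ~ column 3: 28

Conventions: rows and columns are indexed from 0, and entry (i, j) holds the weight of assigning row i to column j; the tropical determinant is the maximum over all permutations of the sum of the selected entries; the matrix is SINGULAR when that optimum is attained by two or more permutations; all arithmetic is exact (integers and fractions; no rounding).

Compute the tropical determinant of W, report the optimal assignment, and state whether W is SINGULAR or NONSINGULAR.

σ = (0, 1, 2, 3): 29 + 20 + (-9) + 28 = 68
σ = (0, 1, 3, 2): 29 + 20 + 9 + 0 = 58
σ = (0, 2, 1, 3): 29 + 3 + 20 + 28 = 80
σ = (0, 2, 3, 1): 29 + 3 + 9 + 9 = 50
σ = (0, 3, 1, 2): 29 + 20 + 20 + 0 = 69
σ = (0, 3, 2, 1): 29 + 20 + (-9) + 9 = 49
σ = (1, 0, 2, 3): 10 + (-2) + (-9) + 28 = 27
σ = (1, 0, 3, 2): 10 + (-2) + 9 + 0 = 17
σ = (1, 2, 0, 3): 10 + 3 + 3 + 28 = 44
σ = (1, 2, 3, 0): 10 + 3 + 9 + 24 = 46
σ = (1, 3, 0, 2): 10 + 20 + 3 + 0 = 33
σ = (1, 3, 2, 0): 10 + 20 + (-9) + 24 = 45
σ = (2, 0, 1, 3): 7 + (-2) + 20 + 28 = 53
σ = (2, 0, 3, 1): 7 + (-2) + 9 + 9 = 23
σ = (2, 1, 0, 3): 7 + 20 + 3 + 28 = 58
σ = (2, 1, 3, 0): 7 + 20 + 9 + 24 = 60
σ = (2, 3, 0, 1): 7 + 20 + 3 + 9 = 39
σ = (2, 3, 1, 0): 7 + 20 + 20 + 24 = 71
σ = (3, 0, 1, 2): 11 + (-2) + 20 + 0 = 29
σ = (3, 0, 2, 1): 11 + (-2) + (-9) + 9 = 9
σ = (3, 1, 0, 2): 11 + 20 + 3 + 0 = 34
σ = (3, 1, 2, 0): 11 + 20 + (-9) + 24 = 46
σ = (3, 2, 0, 1): 11 + 3 + 3 + 9 = 26
σ = (3, 2, 1, 0): 11 + 3 + 20 + 24 = 58
Optimal value attained by: σ = (0, 2, 1, 3).
Answer: det⊕(W) = 80; verdict: NONSINGULAR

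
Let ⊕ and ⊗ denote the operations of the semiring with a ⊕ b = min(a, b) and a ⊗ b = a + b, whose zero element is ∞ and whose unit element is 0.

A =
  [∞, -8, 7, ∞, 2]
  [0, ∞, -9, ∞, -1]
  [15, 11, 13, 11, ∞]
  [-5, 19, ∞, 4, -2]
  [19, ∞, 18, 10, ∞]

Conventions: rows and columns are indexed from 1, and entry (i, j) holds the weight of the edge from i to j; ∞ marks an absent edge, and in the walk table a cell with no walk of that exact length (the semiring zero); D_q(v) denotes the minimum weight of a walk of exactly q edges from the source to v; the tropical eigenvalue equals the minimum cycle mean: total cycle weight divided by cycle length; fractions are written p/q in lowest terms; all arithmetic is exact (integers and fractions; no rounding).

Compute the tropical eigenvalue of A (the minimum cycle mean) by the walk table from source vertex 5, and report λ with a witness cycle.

q=0: [∞, ∞, ∞, ∞, 0]
q=1: [19, ∞, 18, 10, ∞]
q=2: [5, 11, 26, 14, 8]
q=3: [9, -3, 2, 18, 7]
q=4: [-3, 1, -12, 13, -4]
q=5: [1, -11, -8, -1, -1]
Optimal cycle mean attained by: cycle 1->2->1, total (-8) + 0, length 2.
Answer: λ = -4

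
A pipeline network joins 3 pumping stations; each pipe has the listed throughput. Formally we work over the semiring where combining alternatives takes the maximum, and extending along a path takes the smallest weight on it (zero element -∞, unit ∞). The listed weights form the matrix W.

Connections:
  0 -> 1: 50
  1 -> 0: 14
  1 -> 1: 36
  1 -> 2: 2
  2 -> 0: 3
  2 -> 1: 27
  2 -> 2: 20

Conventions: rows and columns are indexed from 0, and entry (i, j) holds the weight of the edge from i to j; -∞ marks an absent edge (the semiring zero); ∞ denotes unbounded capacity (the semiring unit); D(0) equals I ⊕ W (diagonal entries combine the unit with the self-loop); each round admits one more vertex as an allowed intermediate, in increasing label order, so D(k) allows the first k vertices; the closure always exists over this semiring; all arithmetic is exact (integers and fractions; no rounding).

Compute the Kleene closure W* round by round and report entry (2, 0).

D(0):
  [∞, 50, -∞]
  [14, ∞, 2]
  [3, 27, ∞]
D(1):
  [∞, 50, -∞]
  [14, ∞, 2]
  [3, 27, ∞]
D(2):
  [∞, 50, 2]
  [14, ∞, 2]
  [14, 27, ∞]
D(3):
  [∞, 50, 2]
  [14, ∞, 2]
  [14, 27, ∞]
Answer: W*[2][0] = 14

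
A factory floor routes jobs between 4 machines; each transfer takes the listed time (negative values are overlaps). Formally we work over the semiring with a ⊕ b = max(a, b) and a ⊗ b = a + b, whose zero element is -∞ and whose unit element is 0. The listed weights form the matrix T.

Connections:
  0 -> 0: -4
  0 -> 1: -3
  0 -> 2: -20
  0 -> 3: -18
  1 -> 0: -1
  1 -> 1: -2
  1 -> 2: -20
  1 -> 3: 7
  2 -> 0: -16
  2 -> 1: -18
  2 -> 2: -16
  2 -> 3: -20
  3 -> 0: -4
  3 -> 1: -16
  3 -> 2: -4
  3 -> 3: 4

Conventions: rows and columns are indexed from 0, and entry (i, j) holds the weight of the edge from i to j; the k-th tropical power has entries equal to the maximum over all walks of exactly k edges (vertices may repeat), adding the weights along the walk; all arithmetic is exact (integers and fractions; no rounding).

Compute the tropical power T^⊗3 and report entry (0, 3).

T^⊗2:
  [-4, -5, -22, 4]
  [3, -4, 3, 11]
  [-19, -19, -24, -11]
  [0, -7, 0, 8]
T^⊗3:
  [0, -7, 0, 8]
  [7, 0, 7, 15]
  [-15, -21, -15, -7]
  [4, -3, 4, 12]
Key observation: the optimum is the walk 0->1->3->3, with weight (-3) + 7 + 4 = 8.
Optimal value attained by: walk 0->1->3->3.
Answer: (T^⊗3)[0][3] = 8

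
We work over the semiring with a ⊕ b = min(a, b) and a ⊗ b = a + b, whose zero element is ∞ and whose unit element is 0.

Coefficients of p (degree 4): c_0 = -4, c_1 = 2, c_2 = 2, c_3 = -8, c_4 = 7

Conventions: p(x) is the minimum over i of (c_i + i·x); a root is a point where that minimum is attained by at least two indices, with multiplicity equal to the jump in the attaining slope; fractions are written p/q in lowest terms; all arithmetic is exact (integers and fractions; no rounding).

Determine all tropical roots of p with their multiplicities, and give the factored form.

hull edge (i=0, c=-4) to (i=3, c=-8): slope -4/3, span 3
hull edge (i=3, c=-8) to (i=4, c=7): slope 15, span 1
Factored form: p(x) = 7 ⊗ (x ⊕ (-15)) ⊗ (x ⊕ 4/3) ⊗ (x ⊕ 4/3) ⊗ (x ⊕ 4/3)
Answer: roots = -15 (mult 1), 4/3 (mult 3)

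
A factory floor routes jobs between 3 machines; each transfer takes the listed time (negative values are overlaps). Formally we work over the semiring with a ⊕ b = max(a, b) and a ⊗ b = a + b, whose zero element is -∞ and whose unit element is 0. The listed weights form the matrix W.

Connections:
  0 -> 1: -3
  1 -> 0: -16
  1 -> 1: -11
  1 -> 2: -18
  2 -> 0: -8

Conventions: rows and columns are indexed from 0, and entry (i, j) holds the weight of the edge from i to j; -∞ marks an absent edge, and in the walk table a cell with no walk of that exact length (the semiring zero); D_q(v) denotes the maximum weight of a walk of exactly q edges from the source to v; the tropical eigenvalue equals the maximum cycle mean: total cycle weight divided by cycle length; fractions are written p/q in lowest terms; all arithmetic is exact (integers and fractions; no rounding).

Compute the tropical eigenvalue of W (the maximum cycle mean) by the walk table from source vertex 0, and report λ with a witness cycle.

q=0: [0, -∞, -∞]
q=1: [-∞, -3, -∞]
q=2: [-19, -14, -21]
q=3: [-29, -22, -32]
Optimal cycle mean attained by: cycle 0->1->0, total (-3) + (-16), length 2.
Answer: λ = -19/2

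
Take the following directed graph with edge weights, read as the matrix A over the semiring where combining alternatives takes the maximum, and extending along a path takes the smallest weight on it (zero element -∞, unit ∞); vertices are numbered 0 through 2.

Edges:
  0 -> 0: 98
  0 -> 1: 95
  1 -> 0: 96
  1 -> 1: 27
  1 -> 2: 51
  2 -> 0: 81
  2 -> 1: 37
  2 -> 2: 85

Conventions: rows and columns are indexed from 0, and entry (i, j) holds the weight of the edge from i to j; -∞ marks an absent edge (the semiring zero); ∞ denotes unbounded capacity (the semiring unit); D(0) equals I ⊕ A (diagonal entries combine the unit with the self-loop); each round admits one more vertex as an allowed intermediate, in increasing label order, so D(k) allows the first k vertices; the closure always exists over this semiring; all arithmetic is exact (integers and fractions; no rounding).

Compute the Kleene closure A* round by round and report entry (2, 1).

D(0):
  [∞, 95, -∞]
  [96, ∞, 51]
  [81, 37, ∞]
D(1):
  [∞, 95, -∞]
  [96, ∞, 51]
  [81, 81, ∞]
D(2):
  [∞, 95, 51]
  [96, ∞, 51]
  [81, 81, ∞]
D(3):
  [∞, 95, 51]
  [96, ∞, 51]
  [81, 81, ∞]
Answer: A*[2][1] = 81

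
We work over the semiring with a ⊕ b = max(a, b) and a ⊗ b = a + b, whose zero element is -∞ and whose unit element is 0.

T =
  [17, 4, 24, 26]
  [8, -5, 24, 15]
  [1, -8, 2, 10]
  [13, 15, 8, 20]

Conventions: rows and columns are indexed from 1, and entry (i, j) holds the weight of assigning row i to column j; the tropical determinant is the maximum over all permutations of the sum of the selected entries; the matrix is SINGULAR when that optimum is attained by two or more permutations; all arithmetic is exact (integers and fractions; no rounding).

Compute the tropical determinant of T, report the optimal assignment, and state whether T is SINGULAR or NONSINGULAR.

σ = (1, 2, 3, 4): 17 + (-5) + 2 + 20 = 34
σ = (1, 2, 4, 3): 17 + (-5) + 10 + 8 = 30
σ = (1, 3, 2, 4): 17 + 24 + (-8) + 20 = 53
σ = (1, 3, 4, 2): 17 + 24 + 10 + 15 = 66
σ = (1, 4, 2, 3): 17 + 15 + (-8) + 8 = 32
σ = (1, 4, 3, 2): 17 + 15 + 2 + 15 = 49
σ = (2, 1, 3, 4): 4 + 8 + 2 + 20 = 34
σ = (2, 1, 4, 3): 4 + 8 + 10 + 8 = 30
σ = (2, 3, 1, 4): 4 + 24 + 1 + 20 = 49
σ = (2, 3, 4, 1): 4 + 24 + 10 + 13 = 51
σ = (2, 4, 1, 3): 4 + 15 + 1 + 8 = 28
σ = (2, 4, 3, 1): 4 + 15 + 2 + 13 = 34
σ = (3, 1, 2, 4): 24 + 8 + (-8) + 20 = 44
σ = (3, 1, 4, 2): 24 + 8 + 10 + 15 = 57
σ = (3, 2, 1, 4): 24 + (-5) + 1 + 20 = 40
σ = (3, 2, 4, 1): 24 + (-5) + 10 + 13 = 42
σ = (3, 4, 1, 2): 24 + 15 + 1 + 15 = 55
σ = (3, 4, 2, 1): 24 + 15 + (-8) + 13 = 44
σ = (4, 1, 2, 3): 26 + 8 + (-8) + 8 = 34
σ = (4, 1, 3, 2): 26 + 8 + 2 + 15 = 51
σ = (4, 2, 1, 3): 26 + (-5) + 1 + 8 = 30
σ = (4, 2, 3, 1): 26 + (-5) + 2 + 13 = 36
σ = (4, 3, 1, 2): 26 + 24 + 1 + 15 = 66
σ = (4, 3, 2, 1): 26 + 24 + (-8) + 13 = 55
Optimal value attained by: σ = (1, 3, 4, 2).
Answer: det⊕(T) = 66; verdict: SINGULAR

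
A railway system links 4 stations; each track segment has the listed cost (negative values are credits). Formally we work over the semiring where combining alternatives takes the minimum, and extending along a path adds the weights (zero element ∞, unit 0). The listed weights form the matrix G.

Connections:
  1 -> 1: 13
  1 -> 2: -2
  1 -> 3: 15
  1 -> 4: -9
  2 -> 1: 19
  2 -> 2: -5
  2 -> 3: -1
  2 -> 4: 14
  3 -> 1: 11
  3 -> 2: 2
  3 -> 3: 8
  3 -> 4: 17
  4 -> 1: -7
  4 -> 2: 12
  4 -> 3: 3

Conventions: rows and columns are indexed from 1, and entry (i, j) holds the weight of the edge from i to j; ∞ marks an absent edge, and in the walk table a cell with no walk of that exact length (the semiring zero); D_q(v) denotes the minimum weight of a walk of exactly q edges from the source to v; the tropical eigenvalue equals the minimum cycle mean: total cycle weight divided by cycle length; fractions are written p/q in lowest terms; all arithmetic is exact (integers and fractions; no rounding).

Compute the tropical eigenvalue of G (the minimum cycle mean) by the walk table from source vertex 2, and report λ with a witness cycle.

q=0: [∞, 0, ∞, ∞]
q=1: [19, -5, -1, 14]
q=2: [7, -10, -6, 9]
q=3: [2, -15, -11, -2]
q=4: [-9, -20, -16, -7]
Optimal cycle mean attained by: cycle 1->4->1, total (-9) + (-7), length 2.
Answer: λ = -8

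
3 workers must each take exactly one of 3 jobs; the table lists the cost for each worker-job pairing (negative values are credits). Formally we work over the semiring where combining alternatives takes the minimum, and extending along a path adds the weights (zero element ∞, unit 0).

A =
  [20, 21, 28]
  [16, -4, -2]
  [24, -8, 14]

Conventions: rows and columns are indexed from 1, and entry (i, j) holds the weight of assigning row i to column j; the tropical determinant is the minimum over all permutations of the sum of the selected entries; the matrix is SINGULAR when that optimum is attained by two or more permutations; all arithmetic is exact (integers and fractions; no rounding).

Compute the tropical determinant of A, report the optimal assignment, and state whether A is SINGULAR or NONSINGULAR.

σ = (1, 2, 3): 20 + (-4) + 14 = 30
σ = (1, 3, 2): 20 + (-2) + (-8) = 10
σ = (2, 1, 3): 21 + 16 + 14 = 51
σ = (2, 3, 1): 21 + (-2) + 24 = 43
σ = (3, 1, 2): 28 + 16 + (-8) = 36
σ = (3, 2, 1): 28 + (-4) + 24 = 48
Optimal value attained by: σ = (1, 3, 2).
Answer: det⊕(A) = 10; verdict: NONSINGULAR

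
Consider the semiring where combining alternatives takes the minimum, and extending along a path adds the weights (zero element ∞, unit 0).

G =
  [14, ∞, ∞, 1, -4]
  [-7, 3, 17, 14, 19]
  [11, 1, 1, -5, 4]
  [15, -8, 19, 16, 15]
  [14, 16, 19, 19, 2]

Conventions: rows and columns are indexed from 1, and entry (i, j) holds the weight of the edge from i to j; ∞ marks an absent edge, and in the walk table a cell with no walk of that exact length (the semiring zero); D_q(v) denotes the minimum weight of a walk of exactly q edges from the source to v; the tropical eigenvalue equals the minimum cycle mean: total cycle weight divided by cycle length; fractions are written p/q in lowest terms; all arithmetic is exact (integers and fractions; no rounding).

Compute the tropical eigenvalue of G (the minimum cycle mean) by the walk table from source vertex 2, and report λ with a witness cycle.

q=0: [∞, 0, ∞, ∞, ∞]
q=1: [-7, 3, 17, 14, 19]
q=2: [-4, 6, 18, -6, -11]
q=3: [-1, -14, 8, -3, -9]
q=4: [-21, -11, 3, 0, -7]
q=5: [-18, -8, 4, -20, -25]
Optimal cycle mean attained by: cycle 1->4->2->1, total 1 + (-8) + (-7), length 3.
Answer: λ = -14/3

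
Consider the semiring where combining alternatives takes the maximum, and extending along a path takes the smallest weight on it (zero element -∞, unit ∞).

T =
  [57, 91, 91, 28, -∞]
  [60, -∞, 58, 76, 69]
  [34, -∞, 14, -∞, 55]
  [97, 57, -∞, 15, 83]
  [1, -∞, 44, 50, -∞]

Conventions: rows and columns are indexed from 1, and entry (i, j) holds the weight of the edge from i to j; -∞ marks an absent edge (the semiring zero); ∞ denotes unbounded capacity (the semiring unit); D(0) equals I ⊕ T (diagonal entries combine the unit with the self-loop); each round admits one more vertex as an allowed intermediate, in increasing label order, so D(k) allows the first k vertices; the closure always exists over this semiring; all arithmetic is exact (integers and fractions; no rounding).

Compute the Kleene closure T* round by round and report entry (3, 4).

D(0):
  [∞, 91, 91, 28, -∞]
  [60, ∞, 58, 76, 69]
  [34, -∞, ∞, -∞, 55]
  [97, 57, -∞, ∞, 83]
  [1, -∞, 44, 50, ∞]
D(1):
  [∞, 91, 91, 28, -∞]
  [60, ∞, 60, 76, 69]
  [34, 34, ∞, 28, 55]
  [97, 91, 91, ∞, 83]
  [1, 1, 44, 50, ∞]
D(2):
  [∞, 91, 91, 76, 69]
  [60, ∞, 60, 76, 69]
  [34, 34, ∞, 34, 55]
  [97, 91, 91, ∞, 83]
  [1, 1, 44, 50, ∞]
D(3):
  [∞, 91, 91, 76, 69]
  [60, ∞, 60, 76, 69]
  [34, 34, ∞, 34, 55]
  [97, 91, 91, ∞, 83]
  [34, 34, 44, 50, ∞]
D(4):
  [∞, 91, 91, 76, 76]
  [76, ∞, 76, 76, 76]
  [34, 34, ∞, 34, 55]
  [97, 91, 91, ∞, 83]
  [50, 50, 50, 50, ∞]
D(5):
  [∞, 91, 91, 76, 76]
  [76, ∞, 76, 76, 76]
  [50, 50, ∞, 50, 55]
  [97, 91, 91, ∞, 83]
  [50, 50, 50, 50, ∞]
Answer: T*[3][4] = 50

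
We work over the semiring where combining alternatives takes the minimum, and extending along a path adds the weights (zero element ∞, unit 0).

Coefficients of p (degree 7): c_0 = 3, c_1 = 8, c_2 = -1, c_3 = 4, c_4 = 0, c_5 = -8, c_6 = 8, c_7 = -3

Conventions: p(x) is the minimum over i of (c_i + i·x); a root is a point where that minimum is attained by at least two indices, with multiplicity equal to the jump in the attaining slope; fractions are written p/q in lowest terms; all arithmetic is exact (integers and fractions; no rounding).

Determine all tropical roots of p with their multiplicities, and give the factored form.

hull edge (i=0, c=3) to (i=5, c=-8): slope -11/5, span 5
hull edge (i=5, c=-8) to (i=7, c=-3): slope 5/2, span 2
Factored form: p(x) = -3 ⊗ (x ⊕ (-5/2)) ⊗ (x ⊕ (-5/2)) ⊗ (x ⊕ 11/5) ⊗ (x ⊕ 11/5) ⊗ (x ⊕ 11/5) ⊗ (x ⊕ 11/5) ⊗ (x ⊕ 11/5)
Answer: roots = -5/2 (mult 2), 11/5 (mult 5)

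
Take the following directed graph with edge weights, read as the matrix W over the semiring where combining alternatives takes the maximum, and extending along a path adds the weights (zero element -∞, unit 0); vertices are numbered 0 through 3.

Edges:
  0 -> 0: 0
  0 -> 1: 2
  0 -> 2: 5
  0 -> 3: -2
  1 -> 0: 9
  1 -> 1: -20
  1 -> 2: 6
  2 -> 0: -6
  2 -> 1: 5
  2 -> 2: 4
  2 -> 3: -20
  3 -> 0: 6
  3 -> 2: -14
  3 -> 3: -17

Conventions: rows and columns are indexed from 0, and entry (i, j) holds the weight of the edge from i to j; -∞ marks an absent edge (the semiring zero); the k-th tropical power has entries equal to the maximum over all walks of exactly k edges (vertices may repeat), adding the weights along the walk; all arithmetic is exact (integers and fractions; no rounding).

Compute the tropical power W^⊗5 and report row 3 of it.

W^⊗2:
  [11, 10, 9, -2]
  [9, 11, 14, 7]
  [14, 9, 11, -8]
  [6, 8, 11, 4]
W^⊗3:
  [19, 14, 16, 9]
  [20, 19, 18, 7]
  [18, 16, 19, 12]
  [17, 16, 15, 4]
W^⊗4:
  [23, 21, 24, 17]
  [28, 23, 25, 18]
  [25, 24, 23, 16]
  [25, 20, 22, 15]
W^⊗5:
  [30, 29, 28, 21]
  [32, 30, 33, 26]
  [33, 28, 30, 23]
  [29, 27, 30, 23]
Answer: row 3 of W^⊗5 = [29, 27, 30, 23]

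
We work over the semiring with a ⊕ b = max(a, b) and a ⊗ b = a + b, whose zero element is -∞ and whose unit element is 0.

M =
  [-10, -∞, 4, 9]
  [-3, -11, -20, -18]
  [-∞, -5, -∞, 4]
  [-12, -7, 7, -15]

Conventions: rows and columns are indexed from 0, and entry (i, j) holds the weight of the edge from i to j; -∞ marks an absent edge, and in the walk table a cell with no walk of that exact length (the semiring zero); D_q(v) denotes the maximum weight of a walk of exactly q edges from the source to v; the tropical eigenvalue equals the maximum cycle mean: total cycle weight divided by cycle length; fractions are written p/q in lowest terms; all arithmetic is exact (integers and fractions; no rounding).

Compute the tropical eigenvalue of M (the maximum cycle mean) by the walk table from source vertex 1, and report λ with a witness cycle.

q=0: [-∞, 0, -∞, -∞]
q=1: [-3, -11, -20, -18]
q=2: [-13, -22, 1, 6]
q=3: [-6, -1, 13, 5]
q=4: [-4, 8, 12, 17]
Optimal cycle mean attained by: cycle 2->3->2, total 4 + 7, length 2.
Answer: λ = 11/2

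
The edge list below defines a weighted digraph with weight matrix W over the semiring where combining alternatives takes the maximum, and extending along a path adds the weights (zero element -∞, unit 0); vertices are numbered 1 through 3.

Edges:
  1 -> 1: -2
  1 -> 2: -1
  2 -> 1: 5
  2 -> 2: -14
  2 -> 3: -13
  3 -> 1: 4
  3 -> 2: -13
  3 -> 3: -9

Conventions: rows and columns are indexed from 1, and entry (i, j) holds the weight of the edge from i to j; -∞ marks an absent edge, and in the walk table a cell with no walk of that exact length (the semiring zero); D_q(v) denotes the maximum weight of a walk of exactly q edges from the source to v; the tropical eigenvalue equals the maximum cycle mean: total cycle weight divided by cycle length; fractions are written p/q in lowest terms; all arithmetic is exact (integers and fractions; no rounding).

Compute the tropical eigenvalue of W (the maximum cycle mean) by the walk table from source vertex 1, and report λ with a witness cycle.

q=0: [0, -∞, -∞]
q=1: [-2, -1, -∞]
q=2: [4, -3, -14]
q=3: [2, 3, -16]
Optimal cycle mean attained by: cycle 1->2->1, total (-1) + 5, length 2.
Answer: λ = 2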